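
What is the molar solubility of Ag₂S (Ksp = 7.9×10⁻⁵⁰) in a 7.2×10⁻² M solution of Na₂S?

Ag₂S(s) ⇌ 2 Ag⁺(aq) + S²⁻(aq)
The solution already contains S²⁻ at 7.2×10⁻² M. Let s be the molar solubility of Ag₂S.
[S²⁻] ≈ 7.2×10⁻² M (common ion dominates); [Ag⁺] = 2s.
Ksp = [Ag⁺]^2[S²⁻] = (2s)^2(7.2×10⁻²)
(2s)^2 = 7.9×10⁻⁵⁰ / (7.2×10⁻²) = 1.1×10⁻⁴⁸
s = 5.2×10⁻²⁵ M

5.2×10⁻²⁵ M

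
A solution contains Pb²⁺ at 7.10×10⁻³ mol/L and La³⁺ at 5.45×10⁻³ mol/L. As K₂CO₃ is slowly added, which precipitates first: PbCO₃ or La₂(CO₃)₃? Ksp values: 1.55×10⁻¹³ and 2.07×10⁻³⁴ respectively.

A salt starts to precipitate once the ion product Q reaches its Ksp.
For PbCO₃: [CO₃²⁻] = (Ksp/[Pb²⁺]) = 2.18×10⁻¹¹ mol/L
For La₂(CO₃)₃: [CO₃²⁻] = (Ksp/[La³⁺]^2)^(1/3) = 1.91×10⁻¹⁰ mol/L
The smaller threshold [CO₃²⁻] is reached first, so PbCO₃ precipitates first.

PbCO₃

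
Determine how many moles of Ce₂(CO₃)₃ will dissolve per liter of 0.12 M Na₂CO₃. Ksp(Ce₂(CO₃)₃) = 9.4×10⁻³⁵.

Ce₂(CO₃)₃(s) ⇌ 2 Ce³⁺(aq) + 3 CO₃²⁻(aq)
CO₃²⁻ is already present at 0.12 M. If s mol/L of Ce₂(CO₃)₃ dissolves, [Ce³⁺] = 2s while [CO₃²⁻] ≈ 0.12 M.
Ksp = [Ce³⁺]^2[CO₃²⁻]^3 = (2s)^2(0.12)^3
(2s)^2 = 9.4×10⁻³⁵ / (0.12)^3 = 5.4×10⁻³²
s = 1.2×10⁻¹⁶ M

1.2×10⁻¹⁶ M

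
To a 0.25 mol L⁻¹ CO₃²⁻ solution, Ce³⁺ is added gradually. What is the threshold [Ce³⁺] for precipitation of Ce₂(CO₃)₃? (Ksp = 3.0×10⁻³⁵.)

A salt starts to precipitate once the ion product Q reaches its Ksp.
Ce₂(CO₃)₃(s) ⇌ 2 Ce³⁺(aq) + 3 CO₃²⁻(aq)
Ksp = [Ce³⁺]^2[CO₃²⁻]^3 = [Ce³⁺]^2(0.25)^3
[Ce³⁺]^2 = 3.0×10⁻³⁵ / (0.25)^3 = 1.9×10⁻³³
[Ce³⁺] = 4.4×10⁻¹⁷ mol L⁻¹

4.4×10⁻¹⁷ M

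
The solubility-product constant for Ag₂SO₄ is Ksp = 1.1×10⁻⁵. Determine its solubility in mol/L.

1.4×10⁻² M

Ag₂SO₄(s) ⇌ 2 Ag⁺(aq) + SO₄²⁻(aq)
Call the molar solubility s, so that [Ag⁺] = 2s and [SO₄²⁻] = s.
Ksp = [Ag⁺]^2[SO₄²⁻] = (2s)^2 · s = 4s^3
4s^3 = 1.1×10⁻⁵  ⇒  s^3 = 2.8×10⁻⁶
s = 1.4×10⁻² mol/L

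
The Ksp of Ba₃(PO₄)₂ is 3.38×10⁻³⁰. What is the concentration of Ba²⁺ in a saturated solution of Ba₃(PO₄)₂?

1.50×10⁻⁶ M

Ba₃(PO₄)₂(s) ⇌ 3 Ba²⁺(aq) + 2 PO₄³⁻(aq)
Let s be the molar solubility. Then [Ba²⁺] = 3s and [PO₄³⁻] = 2s.
Ksp = [Ba²⁺]^3[PO₄³⁻]^2 = (3s)^3 · (2s)^2 = 108s^5 = 3.38×10⁻³⁰
s = 5.00×10⁻⁷ M
[Ba²⁺] = 3s = 1.50×10⁻⁶ M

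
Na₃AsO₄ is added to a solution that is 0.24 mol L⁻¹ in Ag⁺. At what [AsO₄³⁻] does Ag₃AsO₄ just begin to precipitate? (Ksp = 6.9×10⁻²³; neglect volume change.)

Precipitation begins when Q = Ksp.
Ag₃AsO₄(s) ⇌ 3 Ag⁺(aq) + AsO₄³⁻(aq)
Ksp = [Ag⁺]^3[AsO₄³⁻] = [AsO₄³⁻](0.24)^3
[AsO₄³⁻] = 6.9×10⁻²³ / (0.24)^3 = 5.0×10⁻²¹
[AsO₄³⁻] = 5.0×10⁻²¹ mol L⁻¹

5.0×10⁻²¹ M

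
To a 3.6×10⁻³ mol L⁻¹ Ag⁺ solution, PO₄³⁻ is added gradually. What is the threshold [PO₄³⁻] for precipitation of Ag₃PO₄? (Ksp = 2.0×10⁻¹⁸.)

4.3×10⁻¹¹ M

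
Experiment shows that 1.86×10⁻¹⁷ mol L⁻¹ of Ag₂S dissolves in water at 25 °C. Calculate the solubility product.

Ksp = 2.57×10⁻⁵⁰

Ag₂S(s) ⇌ 2 Ag⁺(aq) + S²⁻(aq)
For each mole of Ag₂S that dissolves per liter, [Ag⁺] = 2s and [S²⁻] = s; let s denote this solubility.
Ksp = [Ag⁺]^2[S²⁻] = (2s)^2 · s = 4s^3
Ksp = 4 × (1.86×10⁻¹⁷)^3 = 2.57×10⁻⁵⁰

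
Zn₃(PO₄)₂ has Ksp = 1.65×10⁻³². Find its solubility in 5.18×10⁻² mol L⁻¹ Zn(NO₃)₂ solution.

Zn₃(PO₄)₂(s) ⇌ 3 Zn²⁺(aq) + 2 PO₄³⁻(aq)
Zn²⁺ is already present at 5.18×10⁻² mol L⁻¹. If s mol/L of Zn₃(PO₄)₂ dissolves, [PO₄³⁻] = 2s while [Zn²⁺] ≈ 5.18×10⁻² mol L⁻¹.
Ksp = [Zn²⁺]^3[PO₄³⁻]^2 = (5.18×10⁻²)^3(2s)^2
(2s)^2 = 1.65×10⁻³² / (5.18×10⁻²)^3 = 1.19×10⁻²⁸
s = 5.45×10⁻¹⁵ mol L⁻¹

5.45×10⁻¹⁵ M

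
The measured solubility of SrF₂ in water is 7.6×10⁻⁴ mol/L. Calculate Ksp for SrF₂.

Ksp = 1.8×10⁻⁹

SrF₂(s) ⇌ Sr²⁺(aq) + 2 F⁻(aq)
With molar solubility s: [Sr²⁺] = s, [F⁻] = 2s.
Ksp = [Sr²⁺][F⁻]^2 = s · (2s)^2 = 4s^3
Ksp = 4 × (7.6×10⁻⁴)^3 = 1.8×10⁻⁹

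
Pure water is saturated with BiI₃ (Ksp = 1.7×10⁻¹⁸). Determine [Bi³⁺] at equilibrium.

1.6×10⁻⁵ M

BiI₃(s) ⇌ Bi³⁺(aq) + 3 I⁻(aq)
Call the molar solubility s, so that [Bi³⁺] = s and [I⁻] = 3s.
Ksp = [Bi³⁺][I⁻]^3 = s · (3s)^3 = 27s^4 = 1.7×10⁻¹⁸
s = 1.6×10⁻⁵ mol/L
[Bi³⁺] = s = 1.6×10⁻⁵ mol/L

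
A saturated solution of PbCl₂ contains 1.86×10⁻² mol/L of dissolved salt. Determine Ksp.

Ksp = 2.57×10⁻⁵

PbCl₂(s) ⇌ Pb²⁺(aq) + 2 Cl⁻(aq)
If s mol/L of PbCl₂ dissolves, [Pb²⁺] = s and [Cl⁻] = 2s.
Ksp = [Pb²⁺][Cl⁻]^2 = s · (2s)^2 = 4s^3
Ksp = 4 × (1.86×10⁻²)^3 = 2.57×10⁻⁵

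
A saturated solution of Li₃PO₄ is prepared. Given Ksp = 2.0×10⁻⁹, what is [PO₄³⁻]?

2.9×10⁻³ M

Li₃PO₄(s) ⇌ 3 Li⁺(aq) + PO₄³⁻(aq)
With molar solubility s: [Li⁺] = 3s, [PO₄³⁻] = s.
Ksp = [Li⁺]^3[PO₄³⁻] = (3s)^3 · s = 27s^4 = 2.0×10⁻⁹
s = 2.9×10⁻³ mol/L
[PO₄³⁻] = s = 2.9×10⁻³ mol/L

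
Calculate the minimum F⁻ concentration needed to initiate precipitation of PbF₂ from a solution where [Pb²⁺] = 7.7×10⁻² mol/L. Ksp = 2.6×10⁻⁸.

5.8×10⁻⁴ M

A salt starts to precipitate once the ion product Q reaches its Ksp.
PbF₂(s) ⇌ Pb²⁺(aq) + 2 F⁻(aq)
Ksp = [Pb²⁺][F⁻]^2 = [F⁻]^2(7.7×10⁻²)
[F⁻]^2 = 2.6×10⁻⁸ / (7.7×10⁻²) = 3.4×10⁻⁷
[F⁻] = 5.8×10⁻⁴ mol/L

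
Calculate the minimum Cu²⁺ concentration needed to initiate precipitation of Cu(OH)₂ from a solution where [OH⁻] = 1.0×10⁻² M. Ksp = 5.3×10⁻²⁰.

Precipitation begins when Q = Ksp.
Cu(OH)₂(s) ⇌ Cu²⁺(aq) + 2 OH⁻(aq)
Ksp = [Cu²⁺][OH⁻]^2 = [Cu²⁺](1.0×10⁻²)^2
[Cu²⁺] = 5.3×10⁻²⁰ / (1.0×10⁻²)^2 = 5.3×10⁻¹⁶
[Cu²⁺] = 5.3×10⁻¹⁶ M

5.3×10⁻¹⁶ M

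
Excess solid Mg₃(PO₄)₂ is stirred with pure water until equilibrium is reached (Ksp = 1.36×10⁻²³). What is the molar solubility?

1.05×10⁻⁵ M

Mg₃(PO₄)₂(s) ⇌ 3 Mg²⁺(aq) + 2 PO₄³⁻(aq)
If s mol/L of Mg₃(PO₄)₂ dissolves, [Mg²⁺] = 3s and [PO₄³⁻] = 2s.
Ksp = [Mg²⁺]^3[PO₄³⁻]^2 = (3s)^3 · (2s)^2 = 108s^5
108s^5 = 1.36×10⁻²³  ⇒  s^5 = 1.26×10⁻²⁵
s = (1.26×10⁻²⁵)^(1/5) = 1.05×10⁻⁵ mol/L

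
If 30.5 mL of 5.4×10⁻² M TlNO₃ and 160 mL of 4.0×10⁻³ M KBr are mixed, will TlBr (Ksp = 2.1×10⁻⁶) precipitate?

Yes

After mixing, V = 30.5 mL + 160 mL = 190.5 mL.
[Tl⁺] = (5.4×10⁻²)(30.5)/190.5 = 8.6×10⁻³ M
[Br⁻] = (4.0×10⁻³)(160)/190.5 = 3.4×10⁻³ M
Q = [Tl⁺][Br⁻] = 2.9×10⁻⁵
Q = 2.9×10⁻⁵ > Ksp = 2.1×10⁻⁶, so the solution is supersaturated and TlBr precipitates.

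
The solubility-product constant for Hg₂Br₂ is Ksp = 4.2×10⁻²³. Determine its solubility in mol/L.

Hg₂Br₂(s) ⇌ Hg₂²⁺(aq) + 2 Br⁻(aq)
For each mole of Hg₂Br₂ that dissolves per liter, [Hg₂²⁺] = s and [Br⁻] = 2s; let s denote this solubility.
Ksp = [Hg₂²⁺][Br⁻]^2 = s · (2s)^2 = 4s^3
4s^3 = 4.2×10⁻²³  ⇒  s^3 = 1.1×10⁻²³
Taking the 3rd root, s = 2.2×10⁻⁸ mol/L.

2.2×10⁻⁸ M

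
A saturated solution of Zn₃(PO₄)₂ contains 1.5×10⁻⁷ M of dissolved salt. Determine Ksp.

Zn₃(PO₄)₂(s) ⇌ 3 Zn²⁺(aq) + 2 PO₄³⁻(aq)
With molar solubility s: [Zn²⁺] = 3s, [PO₄³⁻] = 2s.
Ksp = [Zn²⁺]^3[PO₄³⁻]^2 = (3s)^3 · (2s)^2 = 108s^5
Ksp = 108 × (1.5×10⁻⁷)^5 = 8.2×10⁻³³

Ksp = 8.2×10⁻³³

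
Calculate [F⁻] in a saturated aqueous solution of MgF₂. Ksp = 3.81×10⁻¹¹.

4.24×10⁻⁴ M

MgF₂(s) ⇌ Mg²⁺(aq) + 2 F⁻(aq)
Let s be the molar solubility. Then [Mg²⁺] = s and [F⁻] = 2s.
Ksp = [Mg²⁺][F⁻]^2 = s · (2s)^2 = 4s^3 = 3.81×10⁻¹¹
s = 2.12×10⁻⁴ mol L⁻¹
[F⁻] = 2s = 4.24×10⁻⁴ mol L⁻¹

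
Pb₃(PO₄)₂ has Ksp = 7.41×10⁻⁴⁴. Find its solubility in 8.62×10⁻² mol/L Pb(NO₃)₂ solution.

5.38×10⁻²¹ M

Pb₃(PO₄)₂(s) ⇌ 3 Pb²⁺(aq) + 2 PO₄³⁻(aq)
With Pb²⁺ already at 8.62×10⁻² mol/L and s small, take [Pb²⁺] ≈ 8.62×10⁻² mol/L and [PO₄³⁻] = 2s.
Ksp = [Pb²⁺]^3[PO₄³⁻]^2 = (8.62×10⁻²)^3(2s)^2
(2s)^2 = 7.41×10⁻⁴⁴ / (8.62×10⁻²)^3 = 1.16×10⁻⁴⁰
s = 5.38×10⁻²¹ mol/L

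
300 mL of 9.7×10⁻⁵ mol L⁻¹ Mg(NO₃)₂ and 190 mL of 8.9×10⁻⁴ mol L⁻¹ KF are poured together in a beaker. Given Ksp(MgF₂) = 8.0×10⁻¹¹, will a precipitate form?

After mixing, V = 300 mL + 190 mL = 490 mL.
[Mg²⁺] = (9.7×10⁻⁵)(300)/490 = 5.9×10⁻⁵ mol L⁻¹
[F⁻] = (8.9×10⁻⁴)(190)/490 = 3.5×10⁻⁴ mol L⁻¹
Q = [Mg²⁺][F⁻]^2 = 7.1×10⁻¹²
Q = 7.1×10⁻¹² < Ksp = 8.0×10⁻¹¹, so the solution is unsaturated and no precipitate forms.

No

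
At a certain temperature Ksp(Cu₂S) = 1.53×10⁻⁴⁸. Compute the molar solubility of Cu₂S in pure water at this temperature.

Cu₂S(s) ⇌ 2 Cu⁺(aq) + S²⁻(aq)
Let s be the molar solubility. Then [Cu⁺] = 2s and [S²⁻] = s.
Ksp = [Cu⁺]^2[S²⁻] = (2s)^2 · s = 4s^3
4s^3 = 1.53×10⁻⁴⁸  ⇒  s^3 = 3.83×10⁻⁴⁹
Taking the 3rd root, s = 7.26×10⁻¹⁷ mol L⁻¹.

7.26×10⁻¹⁷ M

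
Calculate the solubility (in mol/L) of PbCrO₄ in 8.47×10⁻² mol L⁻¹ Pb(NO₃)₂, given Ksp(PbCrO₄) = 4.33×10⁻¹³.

PbCrO₄(s) ⇌ Pb²⁺(aq) + CrO₄²⁻(aq)
Pb²⁺ is already present at 8.47×10⁻² mol L⁻¹. If s mol/L of PbCrO₄ dissolves, [CrO₄²⁻] = s while [Pb²⁺] ≈ 8.47×10⁻² mol L⁻¹.
Ksp = [Pb²⁺][CrO₄²⁻] = (8.47×10⁻²)s
s = 4.33×10⁻¹³ / (8.47×10⁻²) = 5.11×10⁻¹²
s = 5.11×10⁻¹² mol L⁻¹

5.11×10⁻¹² M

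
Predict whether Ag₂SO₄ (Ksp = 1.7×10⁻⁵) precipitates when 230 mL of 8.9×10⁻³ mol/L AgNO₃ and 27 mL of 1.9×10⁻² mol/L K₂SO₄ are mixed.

Total volume after mixing = 230 + 27 = 257 mL.
[Ag⁺] = (8.9×10⁻³)(230)/257 = 8.0×10⁻³ mol/L
[SO₄²⁻] = (1.9×10⁻²)(27)/257 = 2.0×10⁻³ mol/L
Q = [Ag⁺]^2[SO₄²⁻] = 1.3×10⁻⁷
Since Q (1.3×10⁻⁷) is less than Ksp (1.7×10⁻⁵), no Ag₂SO₄ precipitates.

No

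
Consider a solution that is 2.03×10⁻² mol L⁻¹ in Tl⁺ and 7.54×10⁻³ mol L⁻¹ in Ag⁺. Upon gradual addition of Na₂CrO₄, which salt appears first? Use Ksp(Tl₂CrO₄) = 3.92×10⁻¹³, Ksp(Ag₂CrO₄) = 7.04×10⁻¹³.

Tl₂CrO₄

The threshold for precipitation is Q = Ksp.
For Tl₂CrO₄: [CrO₄²⁻] = (Ksp/[Tl⁺]^2) = 9.51×10⁻¹⁰ mol L⁻¹
For Ag₂CrO₄: [CrO₄²⁻] = (Ksp/[Ag⁺]^2) = 1.24×10⁻⁸ mol L⁻¹
The smaller threshold [CrO₄²⁻] is reached first, so Tl₂CrO₄ precipitates first.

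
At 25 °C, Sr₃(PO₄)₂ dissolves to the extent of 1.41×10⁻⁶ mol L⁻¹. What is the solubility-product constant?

Ksp = 6.02×10⁻²⁸

Sr₃(PO₄)₂(s) ⇌ 3 Sr²⁺(aq) + 2 PO₄³⁻(aq)
Call the molar solubility s, so that [Sr²⁺] = 3s and [PO₄³⁻] = 2s.
Ksp = [Sr²⁺]^3[PO₄³⁻]^2 = (3s)^3 · (2s)^2 = 108s^5
Ksp = 108 × (1.41×10⁻⁶)^5 = 6.02×10⁻²⁸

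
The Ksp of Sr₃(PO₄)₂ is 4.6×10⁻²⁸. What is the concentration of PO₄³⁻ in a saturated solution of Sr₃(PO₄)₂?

2.7×10⁻⁶ M

Sr₃(PO₄)₂(s) ⇌ 3 Sr²⁺(aq) + 2 PO₄³⁻(aq)
Call the molar solubility s, so that [Sr²⁺] = 3s and [PO₄³⁻] = 2s.
Ksp = [Sr²⁺]^3[PO₄³⁻]^2 = (3s)^3 · (2s)^2 = 108s^5 = 4.6×10⁻²⁸
s = 1.3×10⁻⁶ mol/L
[PO₄³⁻] = 2s = 2.7×10⁻⁶ mol/L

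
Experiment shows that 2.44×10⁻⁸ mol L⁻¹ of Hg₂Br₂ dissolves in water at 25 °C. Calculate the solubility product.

Ksp = 5.81×10⁻²³

Hg₂Br₂(s) ⇌ Hg₂²⁺(aq) + 2 Br⁻(aq)
Let s be the molar solubility. Then [Hg₂²⁺] = s and [Br⁻] = 2s.
Ksp = [Hg₂²⁺][Br⁻]^2 = s · (2s)^2 = 4s^3
Ksp = 4 × (2.44×10⁻⁸)^3 = 5.81×10⁻²³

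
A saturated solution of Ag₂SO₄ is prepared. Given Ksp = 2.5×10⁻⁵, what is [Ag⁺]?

Ag₂SO₄(s) ⇌ 2 Ag⁺(aq) + SO₄²⁻(aq)
With molar solubility s: [Ag⁺] = 2s, [SO₄²⁻] = s.
Ksp = [Ag⁺]^2[SO₄²⁻] = (2s)^2 · s = 4s^3 = 2.5×10⁻⁵
s = 1.8×10⁻² mol L⁻¹
[Ag⁺] = 2s = 3.7×10⁻² mol L⁻¹

3.7×10⁻² M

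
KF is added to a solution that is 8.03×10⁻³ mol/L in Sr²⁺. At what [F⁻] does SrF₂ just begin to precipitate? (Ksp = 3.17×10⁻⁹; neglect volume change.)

6.28×10⁻⁴ M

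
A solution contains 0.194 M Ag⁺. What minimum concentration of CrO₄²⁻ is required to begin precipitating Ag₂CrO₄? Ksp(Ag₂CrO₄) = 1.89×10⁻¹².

A salt starts to precipitate once the ion product Q reaches its Ksp.
Ag₂CrO₄(s) ⇌ 2 Ag⁺(aq) + CrO₄²⁻(aq)
Ksp = [Ag⁺]^2[CrO₄²⁻] = [CrO₄²⁻](0.194)^2
[CrO₄²⁻] = 1.89×10⁻¹² / (0.194)^2 = 5.02×10⁻¹¹
[CrO₄²⁻] = 5.02×10⁻¹¹ M

5.02×10⁻¹¹ M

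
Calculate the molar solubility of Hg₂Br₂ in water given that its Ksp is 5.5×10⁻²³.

Hg₂Br₂(s) ⇌ Hg₂²⁺(aq) + 2 Br⁻(aq)
Let s be the molar solubility. Then [Hg₂²⁺] = s and [Br⁻] = 2s.
Ksp = [Hg₂²⁺][Br⁻]^2 = s · (2s)^2 = 4s^3
4s^3 = 5.5×10⁻²³  ⇒  s^3 = 1.4×10⁻²³
Taking the 3rd root, s = 2.4×10⁻⁸ mol L⁻¹.

2.4×10⁻⁸ M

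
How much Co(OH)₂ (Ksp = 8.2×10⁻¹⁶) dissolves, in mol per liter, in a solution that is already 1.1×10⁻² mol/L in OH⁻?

Co(OH)₂(s) ⇌ Co²⁺(aq) + 2 OH⁻(aq)
Let s be the solubility of Co(OH)₂ here. The common ion gives [OH⁻] ≈ 1.1×10⁻² mol/L, and [Co²⁺] = s.
Ksp = [Co²⁺][OH⁻]^2 = s(1.1×10⁻²)^2
s = 8.2×10⁻¹⁶ / (1.1×10⁻²)^2 = 6.8×10⁻¹²
s = 6.8×10⁻¹² mol/L

6.8×10⁻¹² M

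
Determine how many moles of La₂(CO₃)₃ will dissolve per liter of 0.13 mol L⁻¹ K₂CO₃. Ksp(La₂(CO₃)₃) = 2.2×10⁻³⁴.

La₂(CO₃)₃(s) ⇌ 2 La³⁺(aq) + 3 CO₃²⁻(aq)
The solution already contains CO₃²⁻ at 0.13 mol L⁻¹. Let s be the molar solubility of La₂(CO₃)₃.
[CO₃²⁻] ≈ 0.13 mol L⁻¹ (common ion dominates); [La³⁺] = 2s.
Ksp = [La³⁺]^2[CO₃²⁻]^3 = (2s)^2(0.13)^3
(2s)^2 = 2.2×10⁻³⁴ / (0.13)^3 = 1.0×10⁻³¹
s = 1.6×10⁻¹⁶ mol L⁻¹

1.6×10⁻¹⁶ M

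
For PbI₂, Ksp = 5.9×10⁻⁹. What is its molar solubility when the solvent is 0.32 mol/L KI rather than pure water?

5.8×10⁻⁸ M

PbI₂(s) ⇌ Pb²⁺(aq) + 2 I⁻(aq)
The solution already contains I⁻ at 0.32 mol/L. Let s be the molar solubility of PbI₂.
[I⁻] ≈ 0.32 mol/L (common ion dominates); [Pb²⁺] = s.
Ksp = [Pb²⁺][I⁻]^2 = s(0.32)^2
s = 5.9×10⁻⁹ / (0.32)^2 = 5.8×10⁻⁸
s = 5.8×10⁻⁸ mol/L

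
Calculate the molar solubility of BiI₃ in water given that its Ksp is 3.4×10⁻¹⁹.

BiI₃(s) ⇌ Bi³⁺(aq) + 3 I⁻(aq)
With molar solubility s: [Bi³⁺] = s, [I⁻] = 3s.
Ksp = [Bi³⁺][I⁻]^3 = s · (3s)^3 = 27s^4
27s^4 = 3.4×10⁻¹⁹  ⇒  s^4 = 1.3×10⁻²⁰
s = (1.3×10⁻²⁰)^(1/4) = 1.1×10⁻⁵ mol/L

1.1×10⁻⁵ M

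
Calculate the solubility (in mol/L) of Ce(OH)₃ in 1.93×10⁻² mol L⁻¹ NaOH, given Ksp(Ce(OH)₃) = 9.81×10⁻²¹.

1.36×10⁻¹⁵ M

Ce(OH)₃(s) ⇌ Ce³⁺(aq) + 3 OH⁻(aq)
With OH⁻ already at 1.93×10⁻² mol L⁻¹ and s small, take [OH⁻] ≈ 1.93×10⁻² mol L⁻¹ and [Ce³⁺] = s.
Ksp = [Ce³⁺][OH⁻]^3 = s(1.93×10⁻²)^3
s = 9.81×10⁻²¹ / (1.93×10⁻²)^3 = 1.36×10⁻¹⁵
s = 1.36×10⁻¹⁵ mol L⁻¹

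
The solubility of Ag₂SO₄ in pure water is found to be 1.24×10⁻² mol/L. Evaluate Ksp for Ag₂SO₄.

Ag₂SO₄(s) ⇌ 2 Ag⁺(aq) + SO₄²⁻(aq)
Call the molar solubility s, so that [Ag⁺] = 2s and [SO₄²⁻] = s.
Ksp = [Ag⁺]^2[SO₄²⁻] = (2s)^2 · s = 4s^3
Ksp = 4 × (1.24×10⁻²)^3 = 7.63×10⁻⁶

Ksp = 7.63×10⁻⁶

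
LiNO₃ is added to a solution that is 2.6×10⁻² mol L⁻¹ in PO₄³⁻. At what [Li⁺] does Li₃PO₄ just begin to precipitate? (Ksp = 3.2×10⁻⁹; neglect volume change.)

5.0×10⁻³ M

A salt starts to precipitate once the ion product Q reaches its Ksp.
Li₃PO₄(s) ⇌ 3 Li⁺(aq) + PO₄³⁻(aq)
Ksp = [Li⁺]^3[PO₄³⁻] = [Li⁺]^3(2.6×10⁻²)
[Li⁺]^3 = 3.2×10⁻⁹ / (2.6×10⁻²) = 1.2×10⁻⁷
[Li⁺] = 5.0×10⁻³ mol L⁻¹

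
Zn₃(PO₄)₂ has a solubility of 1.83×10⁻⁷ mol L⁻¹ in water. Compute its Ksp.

Zn₃(PO₄)₂(s) ⇌ 3 Zn²⁺(aq) + 2 PO₄³⁻(aq)
If s mol/L of Zn₃(PO₄)₂ dissolves, [Zn²⁺] = 3s and [PO₄³⁻] = 2s.
Ksp = [Zn²⁺]^3[PO₄³⁻]^2 = (3s)^3 · (2s)^2 = 108s^5
Ksp = 108 × (1.83×10⁻⁷)^5 = 2.22×10⁻³²

Ksp = 2.22×10⁻³²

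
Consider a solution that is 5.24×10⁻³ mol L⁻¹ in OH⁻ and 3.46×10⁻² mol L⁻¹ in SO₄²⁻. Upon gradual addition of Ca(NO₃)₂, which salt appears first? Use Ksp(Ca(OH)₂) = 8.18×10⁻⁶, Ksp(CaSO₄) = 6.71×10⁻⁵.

Precipitation begins when Q = Ksp.
For Ca(OH)₂: [Ca²⁺] = (Ksp/[OH⁻]^2) = 0.298 mol L⁻¹
For CaSO₄: [Ca²⁺] = (Ksp/[SO₄²⁻]) = 1.94×10⁻³ mol L⁻¹
CaSO₄ requires the lower [Ca²⁺], so it precipitates first.

CaSO₄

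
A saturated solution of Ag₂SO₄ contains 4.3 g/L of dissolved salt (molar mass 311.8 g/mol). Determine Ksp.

Molar solubility s = (4.3 g/L) / (311.8 g/mol) = 1.379×10⁻² mol/L
Ag₂SO₄(s) ⇌ 2 Ag⁺(aq) + SO₄²⁻(aq)
If s mol/L of Ag₂SO₄ dissolves, [Ag⁺] = 2s and [SO₄²⁻] = s.
Ksp = [Ag⁺]^2[SO₄²⁻] = (2s)^2 · s = 4s^3
Ksp = 4 × (1.379×10⁻²)^3 = 1.0×10⁻⁵

Ksp = 1.0×10⁻⁵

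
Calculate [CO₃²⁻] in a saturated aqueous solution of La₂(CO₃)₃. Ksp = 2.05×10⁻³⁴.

2.15×10⁻⁷ M

La₂(CO₃)₃(s) ⇌ 2 La³⁺(aq) + 3 CO₃²⁻(aq)
With molar solubility s: [La³⁺] = 2s, [CO₃²⁻] = 3s.
Ksp = [La³⁺]^2[CO₃²⁻]^3 = (2s)^2 · (3s)^3 = 108s^5 = 2.05×10⁻³⁴
s = 7.17×10⁻⁸ mol L⁻¹
[CO₃²⁻] = 3s = 2.15×10⁻⁷ mol L⁻¹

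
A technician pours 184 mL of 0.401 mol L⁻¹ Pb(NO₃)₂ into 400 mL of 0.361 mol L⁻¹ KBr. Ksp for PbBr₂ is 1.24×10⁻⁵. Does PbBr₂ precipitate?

Yes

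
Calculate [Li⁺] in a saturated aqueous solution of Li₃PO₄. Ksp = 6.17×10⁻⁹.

1.17×10⁻² M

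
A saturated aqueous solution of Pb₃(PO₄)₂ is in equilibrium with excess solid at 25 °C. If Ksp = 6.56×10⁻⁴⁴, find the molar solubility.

9.05×10⁻¹⁰ M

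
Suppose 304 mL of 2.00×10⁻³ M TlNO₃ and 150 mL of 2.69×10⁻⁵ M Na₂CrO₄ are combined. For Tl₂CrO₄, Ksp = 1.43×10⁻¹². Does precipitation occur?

Yes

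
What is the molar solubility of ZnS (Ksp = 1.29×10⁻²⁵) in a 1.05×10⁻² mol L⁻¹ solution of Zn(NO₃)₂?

ZnS(s) ⇌ Zn²⁺(aq) + S²⁻(aq)
The solution already contains Zn²⁺ at 1.05×10⁻² mol L⁻¹. Let s be the molar solubility of ZnS.
[Zn²⁺] ≈ 1.05×10⁻² mol L⁻¹ (common ion dominates); [S²⁻] = s.
Ksp = [Zn²⁺][S²⁻] = (1.05×10⁻²)s
s = 1.29×10⁻²⁵ / (1.05×10⁻²) = 1.23×10⁻²³
s = 1.23×10⁻²³ mol L⁻¹

1.23×10⁻²³ M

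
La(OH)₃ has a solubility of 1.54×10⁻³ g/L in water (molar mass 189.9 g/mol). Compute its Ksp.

Molar solubility s = (1.54×10⁻³ g/L) / (189.9 g/mol) = 8.1095×10⁻⁶ mol/L
La(OH)₃(s) ⇌ La³⁺(aq) + 3 OH⁻(aq)
Call the molar solubility s, so that [La³⁺] = s and [OH⁻] = 3s.
Ksp = [La³⁺][OH⁻]^3 = s · (3s)^3 = 27s^4
Ksp = 27 × (8.1095×10⁻⁶)^4 = 1.17×10⁻¹⁹

Ksp = 1.17×10⁻¹⁹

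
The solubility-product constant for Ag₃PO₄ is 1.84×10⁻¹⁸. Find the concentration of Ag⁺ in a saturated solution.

Ag₃PO₄(s) ⇌ 3 Ag⁺(aq) + PO₄³⁻(aq)
Let s be the molar solubility. Then [Ag⁺] = 3s and [PO₄³⁻] = s.
Ksp = [Ag⁺]^3[PO₄³⁻] = (3s)^3 · s = 27s^4 = 1.84×10⁻¹⁸
s = 1.62×10⁻⁵ M
[Ag⁺] = 3s = 4.85×10⁻⁵ M

4.85×10⁻⁵ M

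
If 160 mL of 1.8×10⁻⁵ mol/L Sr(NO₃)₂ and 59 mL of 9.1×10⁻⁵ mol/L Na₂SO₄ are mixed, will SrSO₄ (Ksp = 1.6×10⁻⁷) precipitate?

No

Total volume after mixing = 160 + 59 = 219 mL.
[Sr²⁺] = (1.8×10⁻⁵)(160)/219 = 1.3×10⁻⁵ mol/L
[SO₄²⁻] = (9.1×10⁻⁵)(59)/219 = 2.5×10⁻⁵ mol/L
Q = [Sr²⁺][SO₄²⁻] = 3.2×10⁻¹⁰
Q < Ksp (3.2×10⁻¹⁰ vs 1.6×10⁻⁷); the solution remains unsaturated and no precipitate forms.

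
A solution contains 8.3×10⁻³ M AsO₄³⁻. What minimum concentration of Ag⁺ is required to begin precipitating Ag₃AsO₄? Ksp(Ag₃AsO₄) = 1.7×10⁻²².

Precipitation begins when Q = Ksp.
Ag₃AsO₄(s) ⇌ 3 Ag⁺(aq) + AsO₄³⁻(aq)
Ksp = [Ag⁺]^3[AsO₄³⁻] = [Ag⁺]^3(8.3×10⁻³)
[Ag⁺]^3 = 1.7×10⁻²² / (8.3×10⁻³) = 2.0×10⁻²⁰
[Ag⁺] = 2.7×10⁻⁷ M

2.7×10⁻⁷ M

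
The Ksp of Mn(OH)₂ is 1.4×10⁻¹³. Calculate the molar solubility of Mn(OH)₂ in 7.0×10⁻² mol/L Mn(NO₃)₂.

Mn(OH)₂(s) ⇌ Mn²⁺(aq) + 2 OH⁻(aq)
Let s be the solubility of Mn(OH)₂ here. The common ion gives [Mn²⁺] ≈ 7.0×10⁻² mol/L, and [OH⁻] = 2s.
Ksp = [Mn²⁺][OH⁻]^2 = (7.0×10⁻²)(2s)^2
(2s)^2 = 1.4×10⁻¹³ / (7.0×10⁻²) = 2.0×10⁻¹²
s = 7.1×10⁻⁷ mol/L

7.1×10⁻⁷ M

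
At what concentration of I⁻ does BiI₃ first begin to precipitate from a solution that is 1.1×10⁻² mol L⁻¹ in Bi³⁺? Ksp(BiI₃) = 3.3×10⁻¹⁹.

Precipitation begins when Q = Ksp.
BiI₃(s) ⇌ Bi³⁺(aq) + 3 I⁻(aq)
Ksp = [Bi³⁺][I⁻]^3 = [I⁻]^3(1.1×10⁻²)
[I⁻]^3 = 3.3×10⁻¹⁹ / (1.1×10⁻²) = 3.0×10⁻¹⁷
[I⁻] = 3.1×10⁻⁶ mol L⁻¹

3.1×10⁻⁶ M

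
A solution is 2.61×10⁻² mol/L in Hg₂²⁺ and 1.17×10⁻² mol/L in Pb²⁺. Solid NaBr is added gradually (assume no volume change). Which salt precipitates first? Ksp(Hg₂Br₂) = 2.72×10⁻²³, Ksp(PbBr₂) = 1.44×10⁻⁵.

Hg₂Br₂

Each salt precipitates once Q = Ksp for that salt.
For Hg₂Br₂: [Br⁻] = (Ksp/[Hg₂²⁺])^(1/2) = 3.23×10⁻¹¹ mol/L
For PbBr₂: [Br⁻] = (Ksp/[Pb²⁺])^(1/2) = 3.51×10⁻² mol/L
Hg₂Br₂ requires the lower [Br⁻], so it precipitates first.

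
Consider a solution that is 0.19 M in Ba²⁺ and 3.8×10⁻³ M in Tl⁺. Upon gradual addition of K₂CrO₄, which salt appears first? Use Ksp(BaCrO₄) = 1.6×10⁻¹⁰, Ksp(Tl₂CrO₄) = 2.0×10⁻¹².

BaCrO₄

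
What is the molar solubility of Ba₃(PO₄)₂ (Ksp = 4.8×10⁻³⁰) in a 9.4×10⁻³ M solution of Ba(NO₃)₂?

1.2×10⁻¹² M

Ba₃(PO₄)₂(s) ⇌ 3 Ba²⁺(aq) + 2 PO₄³⁻(aq)
Let s be the solubility of Ba₃(PO₄)₂ here. The common ion gives [Ba²⁺] ≈ 9.4×10⁻³ M, and [PO₄³⁻] = 2s.
Ksp = [Ba²⁺]^3[PO₄³⁻]^2 = (9.4×10⁻³)^3(2s)^2
(2s)^2 = 4.8×10⁻³⁰ / (9.4×10⁻³)^3 = 5.8×10⁻²⁴
s = 1.2×10⁻¹² M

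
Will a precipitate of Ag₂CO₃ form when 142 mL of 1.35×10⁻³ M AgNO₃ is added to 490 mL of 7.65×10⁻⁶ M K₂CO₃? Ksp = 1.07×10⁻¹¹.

No

The combined volume is 632 mL.
[Ag⁺] = (1.35×10⁻³)(142)/632 = 3.03×10⁻⁴ M
[CO₃²⁻] = (7.65×10⁻⁶)(490)/632 = 5.93×10⁻⁶ M
Q = [Ag⁺]^2[CO₃²⁻] = 5.46×10⁻¹³
Q < Ksp (5.46×10⁻¹³ vs 1.07×10⁻¹¹); the solution remains unsaturated and no precipitate forms.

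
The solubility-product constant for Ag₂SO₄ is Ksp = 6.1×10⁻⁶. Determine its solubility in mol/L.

1.2×10⁻² M

Ag₂SO₄(s) ⇌ 2 Ag⁺(aq) + SO₄²⁻(aq)
Call the molar solubility s, so that [Ag⁺] = 2s and [SO₄²⁻] = s.
Ksp = [Ag⁺]^2[SO₄²⁻] = (2s)^2 · s = 4s^3
4s^3 = 6.1×10⁻⁶  ⇒  s^3 = 1.5×10⁻⁶
s = (1.5×10⁻⁶)^(1/3) = 1.2×10⁻² M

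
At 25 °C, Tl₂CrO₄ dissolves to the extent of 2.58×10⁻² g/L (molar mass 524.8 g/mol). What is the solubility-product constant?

Ksp = 4.75×10⁻¹³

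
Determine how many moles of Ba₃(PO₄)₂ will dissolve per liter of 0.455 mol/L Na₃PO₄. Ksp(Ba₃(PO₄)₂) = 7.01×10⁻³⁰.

Ba₃(PO₄)₂(s) ⇌ 3 Ba²⁺(aq) + 2 PO₄³⁻(aq)
The solution already contains PO₄³⁻ at 0.455 mol/L. Let s be the molar solubility of Ba₃(PO₄)₂.
[PO₄³⁻] ≈ 0.455 mol/L (common ion dominates); [Ba²⁺] = 3s.
Ksp = [Ba²⁺]^3[PO₄³⁻]^2 = (3s)^3(0.455)^2
(3s)^3 = 7.01×10⁻³⁰ / (0.455)^2 = 3.39×10⁻²⁹
s = 1.08×10⁻¹⁰ mol/L

1.08×10⁻¹⁰ M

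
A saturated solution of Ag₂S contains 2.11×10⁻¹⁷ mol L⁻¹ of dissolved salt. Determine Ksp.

Ag₂S(s) ⇌ 2 Ag⁺(aq) + S²⁻(aq)
For each mole of Ag₂S that dissolves per liter, [Ag⁺] = 2s and [S²⁻] = s; let s denote this solubility.
Ksp = [Ag⁺]^2[S²⁻] = (2s)^2 · s = 4s^3
Ksp = 4 × (2.11×10⁻¹⁷)^3 = 3.76×10⁻⁵⁰

Ksp = 3.76×10⁻⁵⁰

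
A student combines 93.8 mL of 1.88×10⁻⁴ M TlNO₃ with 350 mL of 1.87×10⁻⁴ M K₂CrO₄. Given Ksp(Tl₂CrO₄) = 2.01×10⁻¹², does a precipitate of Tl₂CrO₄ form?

No

The combined volume is 443.8 mL.
[Tl⁺] = (1.88×10⁻⁴)(93.8)/443.8 = 3.97×10⁻⁵ M
[CrO₄²⁻] = (1.87×10⁻⁴)(350)/443.8 = 1.47×10⁻⁴ M
Q = [Tl⁺]^2[CrO₄²⁻] = 2.33×10⁻¹³
Q = 2.33×10⁻¹³ < Ksp = 2.01×10⁻¹², so the solution is unsaturated and no precipitate forms.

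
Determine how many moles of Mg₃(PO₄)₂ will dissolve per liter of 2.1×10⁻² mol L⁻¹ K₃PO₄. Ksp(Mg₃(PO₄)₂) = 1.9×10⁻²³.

Mg₃(PO₄)₂(s) ⇌ 3 Mg²⁺(aq) + 2 PO₄³⁻(aq)
The solution already contains PO₄³⁻ at 2.1×10⁻² mol L⁻¹. Let s be the molar solubility of Mg₃(PO₄)₂.
[PO₄³⁻] ≈ 2.1×10⁻² mol L⁻¹ (common ion dominates); [Mg²⁺] = 3s.
Ksp = [Mg²⁺]^3[PO₄³⁻]^2 = (3s)^3(2.1×10⁻²)^2
(3s)^3 = 1.9×10⁻²³ / (2.1×10⁻²)^2 = 4.3×10⁻²⁰
s = 1.2×10⁻⁷ mol L⁻¹

1.2×10⁻⁷ M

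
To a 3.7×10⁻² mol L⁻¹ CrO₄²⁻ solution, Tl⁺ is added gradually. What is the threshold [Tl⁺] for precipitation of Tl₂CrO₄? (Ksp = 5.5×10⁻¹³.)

3.9×10⁻⁶ M

Precipitation of each salt begins when its ion product equals Ksp.
Tl₂CrO₄(s) ⇌ 2 Tl⁺(aq) + CrO₄²⁻(aq)
Ksp = [Tl⁺]^2[CrO₄²⁻] = [Tl⁺]^2(3.7×10⁻²)
[Tl⁺]^2 = 5.5×10⁻¹³ / (3.7×10⁻²) = 1.5×10⁻¹¹
[Tl⁺] = 3.9×10⁻⁶ mol L⁻¹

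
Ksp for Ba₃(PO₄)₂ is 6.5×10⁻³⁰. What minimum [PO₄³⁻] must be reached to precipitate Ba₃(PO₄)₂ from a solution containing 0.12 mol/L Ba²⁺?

Precipitation begins when Q = Ksp.
Ba₃(PO₄)₂(s) ⇌ 3 Ba²⁺(aq) + 2 PO₄³⁻(aq)
Ksp = [Ba²⁺]^3[PO₄³⁻]^2 = [PO₄³⁻]^2(0.12)^3
[PO₄³⁻]^2 = 6.5×10⁻³⁰ / (0.12)^3 = 3.8×10⁻²⁷
[PO₄³⁻] = 6.1×10⁻¹⁴ mol/L

6.1×10⁻¹⁴ M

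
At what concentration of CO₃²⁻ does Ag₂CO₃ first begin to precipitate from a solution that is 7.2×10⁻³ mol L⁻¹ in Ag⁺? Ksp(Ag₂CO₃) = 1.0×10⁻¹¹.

The threshold for precipitation is Q = Ksp.
Ag₂CO₃(s) ⇌ 2 Ag⁺(aq) + CO₃²⁻(aq)
Ksp = [Ag⁺]^2[CO₃²⁻] = [CO₃²⁻](7.2×10⁻³)^2
[CO₃²⁻] = 1.0×10⁻¹¹ / (7.2×10⁻³)^2 = 1.9×10⁻⁷
[CO₃²⁻] = 1.9×10⁻⁷ mol L⁻¹

1.9×10⁻⁷ M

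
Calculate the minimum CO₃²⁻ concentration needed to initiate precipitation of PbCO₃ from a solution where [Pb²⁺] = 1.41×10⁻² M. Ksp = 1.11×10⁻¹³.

7.87×10⁻¹² M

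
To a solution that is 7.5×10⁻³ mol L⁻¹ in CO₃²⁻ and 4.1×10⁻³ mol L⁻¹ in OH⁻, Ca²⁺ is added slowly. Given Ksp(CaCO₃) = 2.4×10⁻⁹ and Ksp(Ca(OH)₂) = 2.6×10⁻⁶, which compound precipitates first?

CaCO₃

The threshold for precipitation is Q = Ksp.
For CaCO₃: [Ca²⁺] = (Ksp/[CO₃²⁻]) = 3.2×10⁻⁷ mol L⁻¹
For Ca(OH)₂: [Ca²⁺] = (Ksp/[OH⁻]^2) = 0.15 mol L⁻¹
The smaller threshold [Ca²⁺] is reached first, so CaCO₃ precipitates first.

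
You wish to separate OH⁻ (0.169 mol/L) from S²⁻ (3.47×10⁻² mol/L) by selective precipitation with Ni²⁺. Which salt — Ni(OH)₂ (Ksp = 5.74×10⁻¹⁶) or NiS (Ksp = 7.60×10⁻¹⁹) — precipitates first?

NiS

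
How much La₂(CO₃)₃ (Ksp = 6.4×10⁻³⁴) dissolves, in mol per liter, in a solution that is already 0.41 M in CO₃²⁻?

La₂(CO₃)₃(s) ⇌ 2 La³⁺(aq) + 3 CO₃²⁻(aq)
CO₃²⁻ is already present at 0.41 M. If s mol/L of La₂(CO₃)₃ dissolves, [La³⁺] = 2s while [CO₃²⁻] ≈ 0.41 M.
Ksp = [La³⁺]^2[CO₃²⁻]^3 = (2s)^2(0.41)^3
(2s)^2 = 6.4×10⁻³⁴ / (0.41)^3 = 9.3×10⁻³³
s = 4.8×10⁻¹⁷ M

4.8×10⁻¹⁷ M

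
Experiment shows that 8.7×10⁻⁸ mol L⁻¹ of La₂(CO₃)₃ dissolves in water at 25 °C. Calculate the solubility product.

La₂(CO₃)₃(s) ⇌ 2 La³⁺(aq) + 3 CO₃²⁻(aq)
With molar solubility s: [La³⁺] = 2s, [CO₃²⁻] = 3s.
Ksp = [La³⁺]^2[CO₃²⁻]^3 = (2s)^2 · (3s)^3 = 108s^5
Ksp = 108 × (8.7×10⁻⁸)^5 = 5.4×10⁻³⁴

Ksp = 5.4×10⁻³⁴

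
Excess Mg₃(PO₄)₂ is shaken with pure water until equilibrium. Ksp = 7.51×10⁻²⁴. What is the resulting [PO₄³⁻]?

Mg₃(PO₄)₂(s) ⇌ 3 Mg²⁺(aq) + 2 PO₄³⁻(aq)
Call the molar solubility s, so that [Mg²⁺] = 3s and [PO₄³⁻] = 2s.
Ksp = [Mg²⁺]^3[PO₄³⁻]^2 = (3s)^3 · (2s)^2 = 108s^5 = 7.51×10⁻²⁴
s = 9.30×10⁻⁶ M
[PO₄³⁻] = 2s = 1.86×10⁻⁵ M

1.86×10⁻⁵ M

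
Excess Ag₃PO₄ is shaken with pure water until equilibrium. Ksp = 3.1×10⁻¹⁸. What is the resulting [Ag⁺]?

5.5×10⁻⁵ M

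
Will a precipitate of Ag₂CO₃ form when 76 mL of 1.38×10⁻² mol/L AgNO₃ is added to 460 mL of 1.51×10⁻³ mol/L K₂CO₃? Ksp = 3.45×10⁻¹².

After mixing, V = 76 mL + 460 mL = 536 mL.
[Ag⁺] = (1.38×10⁻²)(76)/536 = 1.96×10⁻³ mol/L
[CO₃²⁻] = (1.51×10⁻³)(460)/536 = 1.30×10⁻³ mol/L
Q = [Ag⁺]^2[CO₃²⁻] = 4.96×10⁻⁹
Q = 4.96×10⁻⁹ > Ksp = 3.45×10⁻¹², so the solution is supersaturated and Ag₂CO₃ precipitates.

Yes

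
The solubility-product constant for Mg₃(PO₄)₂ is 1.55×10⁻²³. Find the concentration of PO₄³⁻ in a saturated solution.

Mg₃(PO₄)₂(s) ⇌ 3 Mg²⁺(aq) + 2 PO₄³⁻(aq)
If s mol/L of Mg₃(PO₄)₂ dissolves, [Mg²⁺] = 3s and [PO₄³⁻] = 2s.
Ksp = [Mg²⁺]^3[PO₄³⁻]^2 = (3s)^3 · (2s)^2 = 108s^5 = 1.55×10⁻²³
s = 1.07×10⁻⁵ mol/L
[PO₄³⁻] = 2s = 2.15×10⁻⁵ mol/L

2.15×10⁻⁵ M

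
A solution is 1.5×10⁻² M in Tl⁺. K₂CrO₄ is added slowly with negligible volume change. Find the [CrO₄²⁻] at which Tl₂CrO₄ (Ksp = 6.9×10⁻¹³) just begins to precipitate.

Each salt precipitates once Q = Ksp for that salt.
Tl₂CrO₄(s) ⇌ 2 Tl⁺(aq) + CrO₄²⁻(aq)
Ksp = [Tl⁺]^2[CrO₄²⁻] = [CrO₄²⁻](1.5×10⁻²)^2
[CrO₄²⁻] = 6.9×10⁻¹³ / (1.5×10⁻²)^2 = 3.1×10⁻⁹
[CrO₄²⁻] = 3.1×10⁻⁹ M

3.1×10⁻⁹ M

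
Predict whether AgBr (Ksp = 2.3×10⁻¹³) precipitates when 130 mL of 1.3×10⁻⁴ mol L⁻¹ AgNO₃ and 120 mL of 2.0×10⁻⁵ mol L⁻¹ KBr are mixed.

Total volume after mixing = 130 + 120 = 250 mL.
[Ag⁺] = (1.3×10⁻⁴)(130)/250 = 6.8×10⁻⁵ mol L⁻¹
[Br⁻] = (2.0×10⁻⁵)(120)/250 = 9.6×10⁻⁶ mol L⁻¹
Q = [Ag⁺][Br⁻] = 6.5×10⁻¹⁰
Since Q (6.5×10⁻¹⁰) exceeds Ksp (2.3×10⁻¹³), AgBr will precipitate.

Yes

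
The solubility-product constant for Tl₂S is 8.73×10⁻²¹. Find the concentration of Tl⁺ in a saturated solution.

2.59×10⁻⁷ M

Tl₂S(s) ⇌ 2 Tl⁺(aq) + S²⁻(aq)
Call the molar solubility s, so that [Tl⁺] = 2s and [S²⁻] = s.
Ksp = [Tl⁺]^2[S²⁻] = (2s)^2 · s = 4s^3 = 8.73×10⁻²¹
s = 1.30×10⁻⁷ M
[Tl⁺] = 2s = 2.59×10⁻⁷ M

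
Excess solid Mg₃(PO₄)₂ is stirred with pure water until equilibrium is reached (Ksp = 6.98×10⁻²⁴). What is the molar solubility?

9.16×10⁻⁶ M

Mg₃(PO₄)₂(s) ⇌ 3 Mg²⁺(aq) + 2 PO₄³⁻(aq)
Let s be the molar solubility. Then [Mg²⁺] = 3s and [PO₄³⁻] = 2s.
Ksp = [Mg²⁺]^3[PO₄³⁻]^2 = (3s)^3 · (2s)^2 = 108s^5
108s^5 = 6.98×10⁻²⁴  ⇒  s^5 = 6.46×10⁻²⁶
s = (6.46×10⁻²⁶)^(1/5) = 9.16×10⁻⁶ mol L⁻¹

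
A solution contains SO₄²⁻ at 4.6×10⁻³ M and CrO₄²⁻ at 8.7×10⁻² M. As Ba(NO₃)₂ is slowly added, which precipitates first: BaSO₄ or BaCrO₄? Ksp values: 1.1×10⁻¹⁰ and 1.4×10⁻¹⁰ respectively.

BaCrO₄

A salt starts to precipitate once the ion product Q reaches its Ksp.
For BaSO₄: [Ba²⁺] = (Ksp/[SO₄²⁻]) = 2.4×10⁻⁸ M
For BaCrO₄: [Ba²⁺] = (Ksp/[CrO₄²⁻]) = 1.6×10⁻⁹ M
Since BaCrO₄ needs less Ba²⁺ to reach saturation, it precipitates first.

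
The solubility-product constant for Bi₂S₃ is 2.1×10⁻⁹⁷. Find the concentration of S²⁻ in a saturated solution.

Bi₂S₃(s) ⇌ 2 Bi³⁺(aq) + 3 S²⁻(aq)
For each mole of Bi₂S₃ that dissolves per liter, [Bi³⁺] = 2s and [S²⁻] = 3s; let s denote this solubility.
Ksp = [Bi³⁺]^2[S²⁻]^3 = (2s)^2 · (3s)^3 = 108s^5 = 2.1×10⁻⁹⁷
s = 1.8×10⁻²⁰ mol/L
[S²⁻] = 3s = 5.4×10⁻²⁰ mol/L

5.4×10⁻²⁰ M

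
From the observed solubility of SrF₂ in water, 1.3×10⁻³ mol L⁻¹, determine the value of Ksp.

Ksp = 8.8×10⁻⁹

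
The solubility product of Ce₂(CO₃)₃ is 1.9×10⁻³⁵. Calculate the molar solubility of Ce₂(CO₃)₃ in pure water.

4.5×10⁻⁸ M

Ce₂(CO₃)₃(s) ⇌ 2 Ce³⁺(aq) + 3 CO₃²⁻(aq)
If s mol/L of Ce₂(CO₃)₃ dissolves, [Ce³⁺] = 2s and [CO₃²⁻] = 3s.
Ksp = [Ce³⁺]^2[CO₃²⁻]^3 = (2s)^2 · (3s)^3 = 108s^5
108s^5 = 1.9×10⁻³⁵  ⇒  s^5 = 1.8×10⁻³⁷
Taking the 5th root, s = 4.5×10⁻⁸ mol L⁻¹.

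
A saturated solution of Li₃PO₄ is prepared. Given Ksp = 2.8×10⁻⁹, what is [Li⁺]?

9.6×10⁻³ M

Li₃PO₄(s) ⇌ 3 Li⁺(aq) + PO₄³⁻(aq)
Let s be the molar solubility. Then [Li⁺] = 3s and [PO₄³⁻] = s.
Ksp = [Li⁺]^3[PO₄³⁻] = (3s)^3 · s = 27s^4 = 2.8×10⁻⁹
s = 3.2×10⁻³ mol L⁻¹
[Li⁺] = 3s = 9.6×10⁻³ mol L⁻¹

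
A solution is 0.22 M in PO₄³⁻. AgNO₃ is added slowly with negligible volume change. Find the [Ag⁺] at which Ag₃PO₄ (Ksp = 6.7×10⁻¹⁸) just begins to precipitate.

Precipitation of each salt begins when its ion product equals Ksp.
Ag₃PO₄(s) ⇌ 3 Ag⁺(aq) + PO₄³⁻(aq)
Ksp = [Ag⁺]^3[PO₄³⁻] = [Ag⁺]^3(0.22)
[Ag⁺]^3 = 6.7×10⁻¹⁸ / (0.22) = 3.0×10⁻¹⁷
[Ag⁺] = 3.1×10⁻⁶ M

3.1×10⁻⁶ M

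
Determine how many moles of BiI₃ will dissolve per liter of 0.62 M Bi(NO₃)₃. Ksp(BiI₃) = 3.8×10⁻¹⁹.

2.8×10⁻⁷ M

BiI₃(s) ⇌ Bi³⁺(aq) + 3 I⁻(aq)
Bi³⁺ is already present at 0.62 M. If s mol/L of BiI₃ dissolves, [I⁻] = 3s while [Bi³⁺] ≈ 0.62 M.
Ksp = [Bi³⁺][I⁻]^3 = (0.62)(3s)^3
(3s)^3 = 3.8×10⁻¹⁹ / (0.62) = 6.1×10⁻¹⁹
s = 2.8×10⁻⁷ M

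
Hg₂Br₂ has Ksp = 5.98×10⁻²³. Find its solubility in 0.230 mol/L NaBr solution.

Hg₂Br₂(s) ⇌ Hg₂²⁺(aq) + 2 Br⁻(aq)
The solution already contains Br⁻ at 0.230 mol/L. Let s be the molar solubility of Hg₂Br₂.
[Br⁻] ≈ 0.230 mol/L (common ion dominates); [Hg₂²⁺] = s.
Ksp = [Hg₂²⁺][Br⁻]^2 = s(0.230)^2
s = 5.98×10⁻²³ / (0.230)^2 = 1.13×10⁻²¹
s = 1.13×10⁻²¹ mol/L

1.13×10⁻²¹ M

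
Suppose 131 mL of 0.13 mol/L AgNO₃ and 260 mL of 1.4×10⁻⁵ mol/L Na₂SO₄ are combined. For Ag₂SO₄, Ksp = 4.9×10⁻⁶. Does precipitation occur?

No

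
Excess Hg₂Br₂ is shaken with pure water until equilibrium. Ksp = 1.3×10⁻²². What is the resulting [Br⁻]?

6.4×10⁻⁸ M

Hg₂Br₂(s) ⇌ Hg₂²⁺(aq) + 2 Br⁻(aq)
Let s be the molar solubility. Then [Hg₂²⁺] = s and [Br⁻] = 2s.
Ksp = [Hg₂²⁺][Br⁻]^2 = s · (2s)^2 = 4s^3 = 1.3×10⁻²²
s = 3.2×10⁻⁸ mol/L
[Br⁻] = 2s = 6.4×10⁻⁸ mol/L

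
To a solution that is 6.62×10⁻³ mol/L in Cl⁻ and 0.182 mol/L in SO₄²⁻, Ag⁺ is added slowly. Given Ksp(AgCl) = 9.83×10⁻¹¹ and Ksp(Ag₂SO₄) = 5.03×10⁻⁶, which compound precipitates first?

The threshold for precipitation is Q = Ksp.
For AgCl: [Ag⁺] = (Ksp/[Cl⁻]) = 1.48×10⁻⁸ mol/L
For Ag₂SO₄: [Ag⁺] = (Ksp/[SO₄²⁻])^(1/2) = 5.26×10⁻³ mol/L
AgCl requires the lower [Ag⁺], so it precipitates first.

AgCl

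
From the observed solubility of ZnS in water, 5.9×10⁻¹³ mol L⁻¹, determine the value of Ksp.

Ksp = 3.5×10⁻²⁵

ZnS(s) ⇌ Zn²⁺(aq) + S²⁻(aq)
With molar solubility s: [Zn²⁺] = s, [S²⁻] = s.
Ksp = [Zn²⁺][S²⁻] = s · s = s^2
Ksp = (5.9×10⁻¹³)^2 = 3.5×10⁻²⁵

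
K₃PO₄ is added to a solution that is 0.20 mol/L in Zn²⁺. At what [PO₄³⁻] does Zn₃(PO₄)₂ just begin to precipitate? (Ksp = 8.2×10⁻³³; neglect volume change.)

1.0×10⁻¹⁵ M

The threshold for precipitation is Q = Ksp.
Zn₃(PO₄)₂(s) ⇌ 3 Zn²⁺(aq) + 2 PO₄³⁻(aq)
Ksp = [Zn²⁺]^3[PO₄³⁻]^2 = [PO₄³⁻]^2(0.20)^3
[PO₄³⁻]^2 = 8.2×10⁻³³ / (0.20)^3 = 1.0×10⁻³⁰
[PO₄³⁻] = 1.0×10⁻¹⁵ mol/L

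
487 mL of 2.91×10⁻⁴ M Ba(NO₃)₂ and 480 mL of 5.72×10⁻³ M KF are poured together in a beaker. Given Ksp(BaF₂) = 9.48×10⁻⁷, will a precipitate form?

No

Total volume after mixing = 487 + 480 = 967 mL.
[Ba²⁺] = (2.91×10⁻⁴)(487)/967 = 1.47×10⁻⁴ M
[F⁻] = (5.72×10⁻³)(480)/967 = 2.84×10⁻³ M
Q = [Ba²⁺][F⁻]^2 = 1.18×10⁻⁹
Since Q (1.18×10⁻⁹) is less than Ksp (9.48×10⁻⁷), no BaF₂ precipitates.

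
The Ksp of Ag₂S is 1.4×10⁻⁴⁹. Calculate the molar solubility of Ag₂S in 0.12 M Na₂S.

5.4×10⁻²⁵ M

Ag₂S(s) ⇌ 2 Ag⁺(aq) + S²⁻(aq)
S²⁻ is already present at 0.12 M. If s mol/L of Ag₂S dissolves, [Ag⁺] = 2s while [S²⁻] ≈ 0.12 M.
Ksp = [Ag⁺]^2[S²⁻] = (2s)^2(0.12)
(2s)^2 = 1.4×10⁻⁴⁹ / (0.12) = 1.2×10⁻⁴⁸
s = 5.4×10⁻²⁵ M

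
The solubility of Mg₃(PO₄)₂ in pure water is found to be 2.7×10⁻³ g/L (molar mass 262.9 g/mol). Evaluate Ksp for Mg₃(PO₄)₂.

Convert to molarity: s = 2.7×10⁻³ / 262.9 = 1.027×10⁻⁵ mol/L
Mg₃(PO₄)₂(s) ⇌ 3 Mg²⁺(aq) + 2 PO₄³⁻(aq)
Let s be the molar solubility. Then [Mg²⁺] = 3s and [PO₄³⁻] = 2s.
Ksp = [Mg²⁺]^3[PO₄³⁻]^2 = (3s)^3 · (2s)^2 = 108s^5
Ksp = 108 × (1.027×10⁻⁵)^5 = 1.2×10⁻²³

Ksp = 1.2×10⁻²³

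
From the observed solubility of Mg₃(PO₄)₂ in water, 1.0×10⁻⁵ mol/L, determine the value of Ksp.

Ksp = 1.1×10⁻²³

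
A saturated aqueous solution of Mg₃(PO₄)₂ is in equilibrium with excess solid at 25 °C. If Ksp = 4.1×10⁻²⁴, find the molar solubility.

8.2×10⁻⁶ M

Mg₃(PO₄)₂(s) ⇌ 3 Mg²⁺(aq) + 2 PO₄³⁻(aq)
If s mol/L of Mg₃(PO₄)₂ dissolves, [Mg²⁺] = 3s and [PO₄³⁻] = 2s.
Ksp = [Mg²⁺]^3[PO₄³⁻]^2 = (3s)^3 · (2s)^2 = 108s^5
108s^5 = 4.1×10⁻²⁴  ⇒  s^5 = 3.8×10⁻²⁶
Taking the 5th root, s = 8.2×10⁻⁶ mol L⁻¹.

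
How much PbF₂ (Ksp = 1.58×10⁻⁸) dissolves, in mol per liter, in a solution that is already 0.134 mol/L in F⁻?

PbF₂(s) ⇌ Pb²⁺(aq) + 2 F⁻(aq)
With F⁻ already at 0.134 mol/L and s small, take [F⁻] ≈ 0.134 mol/L and [Pb²⁺] = s.
Ksp = [Pb²⁺][F⁻]^2 = s(0.134)^2
s = 1.58×10⁻⁸ / (0.134)^2 = 8.80×10⁻⁷
s = 8.80×10⁻⁷ mol/L

8.80×10⁻⁷ M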